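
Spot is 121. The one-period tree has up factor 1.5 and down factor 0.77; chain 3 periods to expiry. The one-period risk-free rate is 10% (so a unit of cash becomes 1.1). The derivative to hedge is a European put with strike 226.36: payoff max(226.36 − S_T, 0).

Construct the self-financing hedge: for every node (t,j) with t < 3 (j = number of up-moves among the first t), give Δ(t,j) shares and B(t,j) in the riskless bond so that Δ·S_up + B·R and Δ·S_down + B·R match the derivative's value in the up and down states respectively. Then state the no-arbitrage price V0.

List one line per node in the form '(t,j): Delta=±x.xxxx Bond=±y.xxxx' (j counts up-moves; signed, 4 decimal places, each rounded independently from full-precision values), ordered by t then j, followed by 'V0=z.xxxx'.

The replicating-portfolio and risk-neutral prices coincide; use p* = (1.1−0.77)/(1.5−0.77) = 0.4521 for the latter.
Terminal payoffs: V(3,0)=171.1195, V(3,1)=118.7487, V(3,2)=16.7275, V(3,3)=0.0000
(2,0): S=71.7409. Δ = (V_up−V_dn)/(S_up−S_dn) = (118.7487−171.1195)/(107.6113−55.2405) = -1.0000. V = [p*·118.7487 + (1−p*)·171.1195]/1.1 = 134.0409. B = V − Δ·S = 205.7818.
(2,1): S=139.7550. Δ = (V_up−V_dn)/(S_up−S_dn) = (16.7275−118.7487)/(209.6325−107.6114) = -1.0000. V = [p*·16.7275 + (1−p*)·118.7487]/1.1 = 66.0268. B = V − Δ·S = 205.7818.
(2,2): S=272.2500. Δ = (V_up−V_dn)/(S_up−S_dn) = (0.0000−16.7275)/(408.3750−209.6325) = -0.0842. V = [p*·0.0000 + (1−p*)·16.7275]/1.1 = 8.3325. B = V − Δ·S = 31.2469.
(1,0): S=93.1700. Δ = (V_up−V_dn)/(S_up−S_dn) = (66.0268−134.0409)/(139.7550−71.7409) = -1.0000. V = [p*·66.0268 + (1−p*)·134.0409]/1.1 = 93.9044. B = V − Δ·S = 187.0744.
(1,1): S=181.5000. Δ = (V_up−V_dn)/(S_up−S_dn) = (8.3325−66.0268)/(272.2500−139.7550) = -0.4354. V = [p*·8.3325 + (1−p*)·66.0268]/1.1 = 36.3144. B = V − Δ·S = 115.3477.
(0,0): S=121.0000. Δ = (V_up−V_dn)/(S_up−S_dn) = (36.3144−93.9044)/(181.5000−93.1700) = -0.6520. V = [p*·36.3144 + (1−p*)·93.9044]/1.1 = 61.7005. B = V − Δ·S = 140.5909.
Each (Δ,B) replicates both successor values, so the strategy is self-financing and V0 is arbitrage-free.

(0,0): Delta=-0.6520 Bond=140.5909
(1,0): Delta=-1.0000 Bond=187.0744
(1,1): Delta=-0.4354 Bond=115.3477
(2,0): Delta=-1.0000 Bond=205.7818
(2,1): Delta=-1.0000 Bond=205.7818
(2,2): Delta=-0.0842 Bond=31.2469
V0=61.7005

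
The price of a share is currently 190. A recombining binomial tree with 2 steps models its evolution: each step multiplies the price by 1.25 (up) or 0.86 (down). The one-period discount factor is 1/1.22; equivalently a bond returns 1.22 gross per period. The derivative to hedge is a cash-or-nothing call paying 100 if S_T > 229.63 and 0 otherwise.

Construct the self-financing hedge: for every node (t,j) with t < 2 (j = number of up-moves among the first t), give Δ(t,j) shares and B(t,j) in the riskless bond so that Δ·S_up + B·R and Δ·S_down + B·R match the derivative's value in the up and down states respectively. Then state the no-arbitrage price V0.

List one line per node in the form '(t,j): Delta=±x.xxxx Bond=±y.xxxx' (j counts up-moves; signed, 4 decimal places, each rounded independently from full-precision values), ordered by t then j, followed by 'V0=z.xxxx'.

(0,0): Delta=1.0211 Bond=-136.7578
(1,0): Delta=0.0000 Bond=0.0000
(1,1): Delta=1.0796 Bond=-180.7482
V0=57.2474

The replicating-portfolio and risk-neutral prices coincide; use p* = (1.22−0.86)/(1.25−0.86) = 0.9231 for the latter.
Payoff layer (t=2): V(2,0)=0.0000, V(2,1)=0.0000, V(2,2)=100.0000
  t=1,j=0: stock 163.4000 → up 204.2500 (V=0.0000), down 140.5240 (V=0.0000). Price 0.0000; hedge Δ=0.0000, bond B=0.0000.
  t=1,j=1: stock 237.5000 → up 296.8750 (V=100.0000), down 204.2500 (V=0.0000). Price 75.6620; hedge Δ=1.0796, bond B=-180.7482.
  t=0,j=0: stock 190.0000 → up 237.5000 (V=75.6620), down 163.4000 (V=0.0000). Price 57.2474; hedge Δ=1.0211, bond B=-136.7578.
Root portfolio cost Δ·190+B reproduces V0=57.2474.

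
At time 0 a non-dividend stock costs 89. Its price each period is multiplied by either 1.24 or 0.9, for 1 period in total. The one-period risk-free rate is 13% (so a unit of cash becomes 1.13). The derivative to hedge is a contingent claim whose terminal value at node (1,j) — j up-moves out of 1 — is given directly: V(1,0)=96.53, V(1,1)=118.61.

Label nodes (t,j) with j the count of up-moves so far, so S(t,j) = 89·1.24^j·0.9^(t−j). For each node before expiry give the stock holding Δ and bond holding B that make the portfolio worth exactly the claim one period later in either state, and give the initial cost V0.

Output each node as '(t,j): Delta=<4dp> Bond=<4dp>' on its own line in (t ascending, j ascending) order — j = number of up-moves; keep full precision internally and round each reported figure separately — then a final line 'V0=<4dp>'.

(0,0): Delta=0.7297 Bond=33.7017
V0=98.6429

No-arbitrage ⇒ martingale measure with p* = (R−d)/(u−d) = 0.6765.
Payoff layer (t=1): V(1,0)=96.5300, V(1,1)=118.6100
  t=0,j=0: stock 89.0000 → up 110.3600 (V=118.6100), down 80.1000 (V=96.5300). Price 98.6429; hedge Δ=0.7297, bond B=33.7017.
The time-0 hedge costs 98.6429, which is the no-arbitrage price.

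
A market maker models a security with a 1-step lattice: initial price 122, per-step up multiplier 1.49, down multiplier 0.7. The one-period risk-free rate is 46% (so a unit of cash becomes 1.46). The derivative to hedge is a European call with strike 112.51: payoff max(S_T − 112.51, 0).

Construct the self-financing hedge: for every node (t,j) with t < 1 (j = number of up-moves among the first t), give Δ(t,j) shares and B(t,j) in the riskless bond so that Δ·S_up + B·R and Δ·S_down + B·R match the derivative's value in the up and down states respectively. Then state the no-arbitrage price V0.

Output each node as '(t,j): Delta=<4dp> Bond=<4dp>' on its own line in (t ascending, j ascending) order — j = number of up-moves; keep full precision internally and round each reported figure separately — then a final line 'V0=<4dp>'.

(0,0): Delta=0.7187 Bond=-42.0401
V0=45.6435

No-arbitrage ⇒ martingale measure with p* = (R−d)/(u−d) = 0.9620.
Payoff layer (t=1): V(1,0)=0.0000, V(1,1)=69.2700
Node (0,0) S=122.0000: V=(p*·69.2700+(1−p*)·0.0000)/1.46=45.6435; Δ=(69.2700−0.0000)/(181.7800−85.4000)=0.7187; B=V−Δ·S=-42.0401
Each (Δ,B) replicates both successor values, so the strategy is self-financing and V0 is arbitrage-free.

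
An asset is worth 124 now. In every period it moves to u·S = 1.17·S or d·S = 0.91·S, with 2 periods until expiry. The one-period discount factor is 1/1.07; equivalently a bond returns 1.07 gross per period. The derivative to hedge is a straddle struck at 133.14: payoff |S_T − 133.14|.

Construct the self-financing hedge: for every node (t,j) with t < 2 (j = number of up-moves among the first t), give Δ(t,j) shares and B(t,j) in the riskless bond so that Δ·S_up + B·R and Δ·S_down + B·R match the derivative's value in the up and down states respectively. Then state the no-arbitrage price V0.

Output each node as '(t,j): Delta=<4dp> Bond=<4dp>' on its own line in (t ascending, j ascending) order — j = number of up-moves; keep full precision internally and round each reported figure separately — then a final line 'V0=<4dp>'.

(0,0): Delta=0.3059 Bond=-21.4316
(1,0): Delta=-1.0000 Bond=124.4299
(1,1): Delta=0.9408 Bond=-115.0329
V0=16.5044

Since d<R<u, set p* = (R−d)/(u−d) = 0.6154; price each node as the discounted p*-expectation of its children.
At expiry t=2: V(2,0)=30.4556, V(2,1)=1.1172, V(2,2)=36.6036
  t=1,j=0: stock 112.8400 → up 132.0228 (V=1.1172), down 102.6844 (V=30.4556). Price 11.5899; hedge Δ=-1.0000, bond B=124.4299.
  t=1,j=1: stock 145.0800 → up 169.7436 (V=36.6036), down 132.0228 (V=1.1172). Price 21.4533; hedge Δ=0.9408, bond B=-115.0329.
  t=0,j=0: stock 124.0000 → up 145.0800 (V=21.4533), down 112.8400 (V=11.5899). Price 16.5044; hedge Δ=0.3059, bond B=-21.4316.
Root portfolio cost Δ·124+B reproduces V0=16.5044.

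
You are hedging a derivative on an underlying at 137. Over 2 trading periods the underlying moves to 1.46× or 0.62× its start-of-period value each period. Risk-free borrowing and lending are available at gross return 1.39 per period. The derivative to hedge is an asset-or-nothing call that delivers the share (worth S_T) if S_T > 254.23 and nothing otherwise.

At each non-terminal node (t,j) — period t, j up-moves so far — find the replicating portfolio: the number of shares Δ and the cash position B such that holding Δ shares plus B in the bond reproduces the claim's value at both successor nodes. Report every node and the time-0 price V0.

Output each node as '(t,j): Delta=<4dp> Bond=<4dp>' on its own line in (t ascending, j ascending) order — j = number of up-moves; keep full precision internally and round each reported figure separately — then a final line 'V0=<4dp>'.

(0,0): Delta=1.6735 Bond=-102.2635
(1,0): Delta=0.0000 Bond=0.0000
(1,1): Delta=1.7381 Bond=-155.0686
V0=127.0046

The replicating-portfolio and risk-neutral prices coincide; use p* = (1.39−0.62)/(1.46−0.62) = 0.9167 for the latter.
Terminal payoffs: V(2,0)=0.0000, V(2,1)=0.0000, V(2,2)=292.0292
  t=1,j=0: stock 84.9400 → up 124.0124 (V=0.0000), down 52.6628 (V=0.0000). Price 0.0000; hedge Δ=0.0000, bond B=0.0000.
  t=1,j=1: stock 200.0200 → up 292.0292 (V=292.0292), down 124.0124 (V=0.0000). Price 192.5852; hedge Δ=1.7381, bond B=-155.0686.
  t=0,j=0: stock 137.0000 → up 200.0200 (V=192.5852), down 84.9400 (V=0.0000). Price 127.0046; hedge Δ=1.6735, bond B=-102.2635.
Root portfolio cost Δ·137+B reproduces V0=127.0046.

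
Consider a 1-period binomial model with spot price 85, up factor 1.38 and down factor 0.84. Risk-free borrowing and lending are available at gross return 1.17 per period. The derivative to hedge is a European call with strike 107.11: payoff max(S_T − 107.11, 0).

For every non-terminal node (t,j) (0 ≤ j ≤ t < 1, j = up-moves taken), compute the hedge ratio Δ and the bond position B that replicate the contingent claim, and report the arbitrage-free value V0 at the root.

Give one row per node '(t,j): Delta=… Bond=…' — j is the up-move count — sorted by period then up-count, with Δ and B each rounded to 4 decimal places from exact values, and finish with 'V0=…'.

Since d<R<u, set p* = (R−d)/(u−d) = 0.6111; price each node as the discounted p*-expectation of its children.
At expiry t=1: V(1,0)=0.0000, V(1,1)=10.1900
Node (0,0) S=85.0000: V=(p*·10.1900+(1−p*)·0.0000)/1.17=5.3224; Δ=(10.1900−0.0000)/(117.3000−71.4000)=0.2220; B=V−Δ·S=-13.5480
Check: Δ(0,0)·S0 + B(0,0) = 5.3224 = V0.

(0,0): Delta=0.2220 Bond=-13.5480
V0=5.3224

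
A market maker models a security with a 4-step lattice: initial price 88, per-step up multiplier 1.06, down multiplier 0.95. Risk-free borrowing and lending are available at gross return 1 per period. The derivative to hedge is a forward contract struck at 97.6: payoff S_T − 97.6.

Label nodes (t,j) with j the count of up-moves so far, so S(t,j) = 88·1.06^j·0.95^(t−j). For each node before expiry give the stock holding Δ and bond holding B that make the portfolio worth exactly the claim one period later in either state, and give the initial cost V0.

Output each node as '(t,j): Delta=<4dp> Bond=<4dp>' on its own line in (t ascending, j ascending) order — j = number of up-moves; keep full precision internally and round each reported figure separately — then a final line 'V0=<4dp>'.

Under the risk-neutral measure, an up-move has probability p* = (R−d)/(u−d) = 0.4545 and values discount at R = 1.
At expiry t=4: V(4,0)=-25.9235, V(4,1)=-17.6241, V(4,2)=-8.3637, V(4,3)=1.9689, V(4,4)=13.4980
Node (3,0) S=75.4490: V=(p*·-17.6241+(1−p*)·-25.9235)/1=-22.1510; Δ=(-17.6241−-25.9235)/(79.9759−71.6765)=1.0000; B=V−Δ·S=-97.6000
Node (3,1) S=84.1852: V=(p*·-8.3637+(1−p*)·-17.6241)/1=-13.4148; Δ=(-8.3637−-17.6241)/(89.2363−79.9759)=1.0000; B=V−Δ·S=-97.6000
Node (3,2) S=93.9330: V=(p*·1.9689+(1−p*)·-8.3637)/1=-3.6670; Δ=(1.9689−-8.3637)/(99.5689−89.2363)=1.0000; B=V−Δ·S=-97.6000
Node (3,3) S=104.8094: V=(p*·13.4980+(1−p*)·1.9689)/1=7.2094; Δ=(13.4980−1.9689)/(111.0980−99.5689)=1.0000; B=V−Δ·S=-97.6000
Node (2,0) S=79.4200: V=(p*·-13.4148+(1−p*)·-22.1510)/1=-18.1800; Δ=(-13.4148−-22.1510)/(84.1852−75.4490)=1.0000; B=V−Δ·S=-97.6000
Node (2,1) S=88.6160: V=(p*·-3.6670+(1−p*)·-13.4148)/1=-8.9840; Δ=(-3.6670−-13.4148)/(93.9330−84.1852)=1.0000; B=V−Δ·S=-97.6000
Node (2,2) S=98.8768: V=(p*·7.2094+(1−p*)·-3.6670)/1=1.2768; Δ=(7.2094−-3.6670)/(104.8094−93.9330)=1.0000; B=V−Δ·S=-97.6000
Node (1,0) S=83.6000: V=(p*·-8.9840+(1−p*)·-18.1800)/1=-14.0000; Δ=(-8.9840−-18.1800)/(88.6160−79.4200)=1.0000; B=V−Δ·S=-97.6000
Node (1,1) S=93.2800: V=(p*·1.2768+(1−p*)·-8.9840)/1=-4.3200; Δ=(1.2768−-8.9840)/(98.8768−88.6160)=1.0000; B=V−Δ·S=-97.6000
Node (0,0) S=88.0000: V=(p*·-4.3200+(1−p*)·-14.0000)/1=-9.6000; Δ=(-4.3200−-14.0000)/(93.2800−83.6000)=1.0000; B=V−Δ·S=-97.6000
Root portfolio cost Δ·88+B reproduces V0=-9.6000.

(0,0): Delta=1.0000 Bond=-97.6000
(1,0): Delta=1.0000 Bond=-97.6000
(1,1): Delta=1.0000 Bond=-97.6000
(2,0): Delta=1.0000 Bond=-97.6000
(2,1): Delta=1.0000 Bond=-97.6000
(2,2): Delta=1.0000 Bond=-97.6000
(3,0): Delta=1.0000 Bond=-97.6000
(3,1): Delta=1.0000 Bond=-97.6000
(3,2): Delta=1.0000 Bond=-97.6000
(3,3): Delta=1.0000 Bond=-97.6000
V0=-9.6000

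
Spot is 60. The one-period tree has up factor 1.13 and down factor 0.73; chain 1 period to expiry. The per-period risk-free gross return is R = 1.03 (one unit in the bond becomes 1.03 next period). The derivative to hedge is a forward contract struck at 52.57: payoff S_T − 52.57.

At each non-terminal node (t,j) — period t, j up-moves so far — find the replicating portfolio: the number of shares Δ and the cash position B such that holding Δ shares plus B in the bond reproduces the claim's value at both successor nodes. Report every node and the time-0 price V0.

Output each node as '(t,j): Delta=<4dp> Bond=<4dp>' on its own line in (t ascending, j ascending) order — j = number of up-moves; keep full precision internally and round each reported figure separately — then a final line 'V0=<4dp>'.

The replicating-portfolio and risk-neutral prices coincide; use p* = (1.03−0.73)/(1.13−0.73) = 0.7500 for the latter.
Payoff layer (t=1): V(1,0)=-8.7700, V(1,1)=15.2300
  t=0,j=0: stock 60.0000 → up 67.8000 (V=15.2300), down 43.8000 (V=-8.7700). Price 8.9612; hedge Δ=1.0000, bond B=-51.0388.
Check: Δ(0,0)·S0 + B(0,0) = 8.9612 = V0.

(0,0): Delta=1.0000 Bond=-51.0388
V0=8.9612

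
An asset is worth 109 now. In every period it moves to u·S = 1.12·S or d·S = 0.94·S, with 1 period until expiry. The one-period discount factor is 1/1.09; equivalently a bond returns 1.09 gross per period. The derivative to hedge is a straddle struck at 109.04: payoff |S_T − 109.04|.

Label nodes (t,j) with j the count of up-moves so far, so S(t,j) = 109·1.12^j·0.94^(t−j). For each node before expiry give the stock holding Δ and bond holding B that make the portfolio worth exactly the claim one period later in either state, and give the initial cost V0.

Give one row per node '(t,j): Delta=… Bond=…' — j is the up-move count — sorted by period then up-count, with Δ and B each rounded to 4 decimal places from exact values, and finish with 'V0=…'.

(0,0): Delta=0.3293 Bond=-24.9134
V0=10.9755

The replicating-portfolio and risk-neutral prices coincide; use p* = (1.09−0.94)/(1.12−0.94) = 0.8333 for the latter.
Payoff layer (t=1): V(1,0)=6.5800, V(1,1)=13.0400
Node (0,0) S=109.0000: V=(p*·13.0400+(1−p*)·6.5800)/1.09=10.9755; Δ=(13.0400−6.5800)/(122.0800−102.4600)=0.3293; B=V−Δ·S=-24.9134
Root portfolio cost Δ·109+B reproduces V0=10.9755.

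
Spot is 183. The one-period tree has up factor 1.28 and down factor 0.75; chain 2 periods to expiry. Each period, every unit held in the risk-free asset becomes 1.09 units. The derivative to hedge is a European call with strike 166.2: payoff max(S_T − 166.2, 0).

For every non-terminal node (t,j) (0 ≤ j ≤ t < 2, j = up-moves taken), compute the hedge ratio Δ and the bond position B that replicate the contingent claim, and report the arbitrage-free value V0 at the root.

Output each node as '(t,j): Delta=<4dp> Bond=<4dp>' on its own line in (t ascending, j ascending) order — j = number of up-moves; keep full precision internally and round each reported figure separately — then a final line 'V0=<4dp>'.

(0,0): Delta=0.7855 Bond=-93.7868
(1,0): Delta=0.1303 Bond=-12.3074
(1,1): Delta=1.0000 Bond=-152.4771
V0=49.9558

Under the risk-neutral measure, an up-move has probability p* = (R−d)/(u−d) = 0.6415 and values discount at R = 1.09.
Payoff layer (t=2): V(2,0)=0.0000, V(2,1)=9.4800, V(2,2)=133.6272
  t=1,j=0: stock 137.2500 → up 175.6800 (V=9.4800), down 102.9375 (V=0.0000). Price 5.5794; hedge Δ=0.1303, bond B=-12.3074.
  t=1,j=1: stock 234.2400 → up 299.8272 (V=133.6272), down 175.6800 (V=9.4800). Price 81.7629; hedge Δ=1.0000, bond B=-152.4771.
  t=0,j=0: stock 183.0000 → up 234.2400 (V=81.7629), down 137.2500 (V=5.5794). Price 49.9558; hedge Δ=0.7855, bond B=-93.7868.
Root portfolio cost Δ·183+B reproduces V0=49.9558.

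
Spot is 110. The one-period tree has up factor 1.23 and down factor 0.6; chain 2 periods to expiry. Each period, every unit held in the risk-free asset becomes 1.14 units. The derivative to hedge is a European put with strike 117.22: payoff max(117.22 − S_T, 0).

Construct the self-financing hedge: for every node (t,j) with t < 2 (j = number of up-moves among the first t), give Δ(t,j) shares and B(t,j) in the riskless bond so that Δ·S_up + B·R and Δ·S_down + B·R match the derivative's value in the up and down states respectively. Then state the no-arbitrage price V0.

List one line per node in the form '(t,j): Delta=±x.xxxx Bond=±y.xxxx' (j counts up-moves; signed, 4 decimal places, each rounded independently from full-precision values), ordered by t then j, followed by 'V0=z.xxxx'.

(0,0): Delta=-0.4662 Bond=59.2933
(1,0): Delta=-1.0000 Bond=102.8246
(1,1): Delta=-0.4228 Bond=61.7226
V0=8.0103

Since d<R<u, set p* = (R−d)/(u−d) = 0.8571; price each node as the discounted p*-expectation of its children.
Payoff layer (t=2): V(2,0)=77.6200, V(2,1)=36.0400, V(2,2)=0.0000
(1,0): S=66.0000. Δ = (V_up−V_dn)/(S_up−S_dn) = (36.0400−77.6200)/(81.1800−39.6000) = -1.0000. V = [p*·36.0400 + (1−p*)·77.6200]/1.14 = 36.8246. B = V − Δ·S = 102.8246.
(1,1): S=135.3000. Δ = (V_up−V_dn)/(S_up−S_dn) = (0.0000−36.0400)/(166.4190−81.1800) = -0.4228. V = [p*·0.0000 + (1−p*)·36.0400]/1.14 = 4.5163. B = V − Δ·S = 61.7226.
(0,0): S=110.0000. Δ = (V_up−V_dn)/(S_up−S_dn) = (4.5163−36.8246)/(135.3000−66.0000) = -0.4662. V = [p*·4.5163 + (1−p*)·36.8246]/1.14 = 8.0103. B = V − Δ·S = 59.2933.
The time-0 hedge costs 8.0103, which is the no-arbitrage price.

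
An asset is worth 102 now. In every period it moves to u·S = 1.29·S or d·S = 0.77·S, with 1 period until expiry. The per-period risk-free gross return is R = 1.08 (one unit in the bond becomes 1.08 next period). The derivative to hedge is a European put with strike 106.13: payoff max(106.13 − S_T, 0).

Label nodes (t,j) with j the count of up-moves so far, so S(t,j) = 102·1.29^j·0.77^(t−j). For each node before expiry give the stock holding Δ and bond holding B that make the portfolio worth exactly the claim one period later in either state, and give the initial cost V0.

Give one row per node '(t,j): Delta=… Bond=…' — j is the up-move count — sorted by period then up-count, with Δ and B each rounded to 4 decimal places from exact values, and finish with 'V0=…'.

Since d<R<u, set p* = (R−d)/(u−d) = 0.5962; price each node as the discounted p*-expectation of its children.
Terminal payoffs: V(1,0)=27.5900, V(1,1)=0.0000
(0,0): S=102.0000. Δ = (V_up−V_dn)/(S_up−S_dn) = (0.0000−27.5900)/(131.5800−78.5400) = -0.5202. V = [p*·0.0000 + (1−p*)·27.5900]/1.08 = 10.3168. B = V − Δ·S = 63.3745.
Self-financing check: at every node Δ·S+B equals the discounted successor values.

(0,0): Delta=-0.5202 Bond=63.3745
V0=10.3168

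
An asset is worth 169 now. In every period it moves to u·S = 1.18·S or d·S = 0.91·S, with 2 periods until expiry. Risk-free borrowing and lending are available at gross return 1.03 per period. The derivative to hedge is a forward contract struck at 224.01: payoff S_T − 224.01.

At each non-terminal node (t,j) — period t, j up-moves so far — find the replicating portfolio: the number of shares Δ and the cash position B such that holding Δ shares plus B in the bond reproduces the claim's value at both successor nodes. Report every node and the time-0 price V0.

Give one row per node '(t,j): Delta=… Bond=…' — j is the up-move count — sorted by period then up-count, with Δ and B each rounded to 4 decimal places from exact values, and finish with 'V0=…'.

(0,0): Delta=1.0000 Bond=-211.1509
(1,0): Delta=1.0000 Bond=-217.4854
(1,1): Delta=1.0000 Bond=-217.4854
V0=-42.1509

No-arbitrage ⇒ martingale measure with p* = (R−d)/(u−d) = 0.4444.
At expiry t=2: V(2,0)=-84.0611, V(2,1)=-42.5378, V(2,2)=11.3056
(1,0): S=153.7900. Δ = (V_up−V_dn)/(S_up−S_dn) = (-42.5378−-84.0611)/(181.4722−139.9489) = 1.0000. V = [p*·-42.5378 + (1−p*)·-84.0611]/1.03 = -63.6954. B = V − Δ·S = -217.4854.
(1,1): S=199.4200. Δ = (V_up−V_dn)/(S_up−S_dn) = (11.3056−-42.5378)/(235.3156−181.4722) = 1.0000. V = [p*·11.3056 + (1−p*)·-42.5378]/1.03 = -18.0654. B = V − Δ·S = -217.4854.
(0,0): S=169.0000. Δ = (V_up−V_dn)/(S_up−S_dn) = (-18.0654−-63.6954)/(199.4200−153.7900) = 1.0000. V = [p*·-18.0654 + (1−p*)·-63.6954]/1.03 = -42.1509. B = V − Δ·S = -211.1509.
Each (Δ,B) replicates both successor values, so the strategy is self-financing and V0 is arbitrage-free.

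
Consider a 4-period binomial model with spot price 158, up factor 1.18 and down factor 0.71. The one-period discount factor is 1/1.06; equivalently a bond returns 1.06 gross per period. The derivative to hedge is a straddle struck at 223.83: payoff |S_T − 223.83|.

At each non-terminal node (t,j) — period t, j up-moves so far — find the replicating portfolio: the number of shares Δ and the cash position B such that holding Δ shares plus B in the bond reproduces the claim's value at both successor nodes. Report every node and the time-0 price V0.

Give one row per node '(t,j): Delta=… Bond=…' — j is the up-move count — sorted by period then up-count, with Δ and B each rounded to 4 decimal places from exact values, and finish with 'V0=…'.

(0,0): Delta=-0.2296 Bond=95.7648
(1,0): Delta=-1.0000 Bond=187.9320
(1,1): Delta=-0.0707 Bond=71.8805
(2,0): Delta=-1.0000 Bond=199.2079
(2,1): Delta=-1.0000 Bond=199.2079
(2,2): Delta=0.1210 Bond=34.0169
(3,0): Delta=-1.0000 Bond=211.1604
(3,1): Delta=-1.0000 Bond=211.1604
(3,2): Delta=-1.0000 Bond=211.1604
(3,3): Delta=0.3523 Bond=-23.9773
V0=59.4850

Since d<R<u, set p* = (R−d)/(u−d) = 0.7447; price each node as the discounted p*-expectation of its children.
Terminal values V(4,·): V(4,0)=183.6795, V(4,1)=157.1011, V(4,2)=112.9284, V(4,3)=39.5147, V(4,4)=82.4969
Node (3,0) S=56.5499: V=(p*·157.1011+(1−p*)·183.6795)/1.06=154.6104; Δ=(157.1011−183.6795)/(66.7289−40.1505)=-1.0000; B=V−Δ·S=211.1604
Node (3,1) S=93.9844: V=(p*·112.9284+(1−p*)·157.1011)/1.06=117.1760; Δ=(112.9284−157.1011)/(110.9016−66.7289)=-1.0000; B=V−Δ·S=211.1604
Node (3,2) S=156.1994: V=(p*·39.5147+(1−p*)·112.9284)/1.06=54.9609; Δ=(39.5147−112.9284)/(184.3153−110.9016)=-1.0000; B=V−Δ·S=211.1604
Node (3,3) S=259.5991: V=(p*·82.4969+(1−p*)·39.5147)/1.06=67.4742; Δ=(82.4969−39.5147)/(306.3269−184.3153)=0.3523; B=V−Δ·S=-23.9773
Node (2,0) S=79.6478: V=(p*·117.1760+(1−p*)·154.6104)/1.06=119.5601; Δ=(117.1760−154.6104)/(93.9844−56.5499)=-1.0000; B=V−Δ·S=199.2079
Node (2,1) S=132.3724: V=(p*·54.9609+(1−p*)·117.1760)/1.06=66.8355; Δ=(54.9609−117.1760)/(156.1994−93.9844)=-1.0000; B=V−Δ·S=199.2079
Node (2,2) S=219.9992: V=(p*·67.4742+(1−p*)·54.9609)/1.06=60.6409; Δ=(67.4742−54.9609)/(259.5991−156.1994)=0.1210; B=V−Δ·S=34.0169
Node (1,0) S=112.1800: V=(p*·66.8355+(1−p*)·119.5601)/1.06=75.7520; Δ=(66.8355−119.5601)/(132.3724−79.6478)=-1.0000; B=V−Δ·S=187.9320
Node (1,1) S=186.4400: V=(p*·60.6409+(1−p*)·66.8355)/1.06=58.7005; Δ=(60.6409−66.8355)/(219.9992−132.3724)=-0.0707; B=V−Δ·S=71.8805
Node (0,0) S=158.0000: V=(p*·58.7005+(1−p*)·75.7520)/1.06=59.4850; Δ=(58.7005−75.7520)/(186.4400−112.1800)=-0.2296; B=V−Δ·S=95.7648
Self-financing check: at every node Δ·S+B equals the discounted successor values.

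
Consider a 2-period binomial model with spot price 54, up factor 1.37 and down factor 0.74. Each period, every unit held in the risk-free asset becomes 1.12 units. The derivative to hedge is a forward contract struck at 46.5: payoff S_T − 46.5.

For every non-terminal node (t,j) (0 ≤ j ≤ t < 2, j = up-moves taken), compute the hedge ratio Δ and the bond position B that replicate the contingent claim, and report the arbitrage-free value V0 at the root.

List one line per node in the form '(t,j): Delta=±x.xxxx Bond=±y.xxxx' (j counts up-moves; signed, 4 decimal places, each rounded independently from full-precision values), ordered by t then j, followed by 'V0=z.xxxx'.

(0,0): Delta=1.0000 Bond=-37.0695
(1,0): Delta=1.0000 Bond=-41.5179
(1,1): Delta=1.0000 Bond=-41.5179
V0=16.9305

The replicating-portfolio and risk-neutral prices coincide; use p* = (1.12−0.74)/(1.37−0.74) = 0.6032 for the latter.
Terminal payoffs: V(2,0)=-16.9296, V(2,1)=8.2452, V(2,2)=54.8526
(1,0): S=39.9600. Δ = (V_up−V_dn)/(S_up−S_dn) = (8.2452−-16.9296)/(54.7452−29.5704) = 1.0000. V = [p*·8.2452 + (1−p*)·-16.9296]/1.12 = -1.5579. B = V − Δ·S = -41.5179.
(1,1): S=73.9800. Δ = (V_up−V_dn)/(S_up−S_dn) = (54.8526−8.2452)/(101.3526−54.7452) = 1.0000. V = [p*·54.8526 + (1−p*)·8.2452]/1.12 = 32.4621. B = V − Δ·S = -41.5179.
(0,0): S=54.0000. Δ = (V_up−V_dn)/(S_up−S_dn) = (32.4621−-1.5579)/(73.9800−39.9600) = 1.0000. V = [p*·32.4621 + (1−p*)·-1.5579]/1.12 = 16.9305. B = V − Δ·S = -37.0695.
Self-financing check: at every node Δ·S+B equals the discounted successor values.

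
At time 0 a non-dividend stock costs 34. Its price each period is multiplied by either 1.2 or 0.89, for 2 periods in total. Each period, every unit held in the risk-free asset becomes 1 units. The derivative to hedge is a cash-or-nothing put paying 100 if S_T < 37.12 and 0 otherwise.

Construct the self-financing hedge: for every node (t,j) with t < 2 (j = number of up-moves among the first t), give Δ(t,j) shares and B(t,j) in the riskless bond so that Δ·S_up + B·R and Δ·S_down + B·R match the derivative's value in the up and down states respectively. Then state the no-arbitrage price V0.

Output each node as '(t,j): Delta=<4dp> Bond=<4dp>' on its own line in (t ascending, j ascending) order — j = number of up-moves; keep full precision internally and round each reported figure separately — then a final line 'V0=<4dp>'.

(0,0): Delta=-3.3666 Bond=201.8730
(1,0): Delta=0.0000 Bond=100.0000
(1,1): Delta=-7.9064 Bond=387.0968
V0=87.4089

Under the risk-neutral measure, an up-move has probability p* = (R−d)/(u−d) = 0.3548 and values discount at R = 1.
Terminal values V(2,·): V(2,0)=100.0000, V(2,1)=100.0000, V(2,2)=0.0000
(1,0): S=30.2600. Δ = (V_up−V_dn)/(S_up−S_dn) = (100.0000−100.0000)/(36.3120−26.9314) = 0.0000. V = [p*·100.0000 + (1−p*)·100.0000]/1 = 100.0000. B = V − Δ·S = 100.0000.
(1,1): S=40.8000. Δ = (V_up−V_dn)/(S_up−S_dn) = (0.0000−100.0000)/(48.9600−36.3120) = -7.9064. V = [p*·0.0000 + (1−p*)·100.0000]/1 = 64.5161. B = V − Δ·S = 387.0968.
(0,0): S=34.0000. Δ = (V_up−V_dn)/(S_up−S_dn) = (64.5161−100.0000)/(40.8000−30.2600) = -3.3666. V = [p*·64.5161 + (1−p*)·100.0000]/1 = 87.4089. B = V − Δ·S = 201.8730.
Each (Δ,B) replicates both successor values, so the strategy is self-financing and V0 is arbitrage-free.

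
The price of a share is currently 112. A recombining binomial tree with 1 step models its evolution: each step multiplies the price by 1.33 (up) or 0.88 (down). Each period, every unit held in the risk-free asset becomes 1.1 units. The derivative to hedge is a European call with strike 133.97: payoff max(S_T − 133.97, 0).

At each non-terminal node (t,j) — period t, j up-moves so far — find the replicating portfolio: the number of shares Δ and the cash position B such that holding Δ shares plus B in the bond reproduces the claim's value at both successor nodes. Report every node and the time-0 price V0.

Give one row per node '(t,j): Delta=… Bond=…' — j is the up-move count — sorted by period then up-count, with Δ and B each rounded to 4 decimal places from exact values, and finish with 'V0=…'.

(0,0): Delta=0.2974 Bond=-26.6489
V0=6.6622

No-arbitrage ⇒ martingale measure with p* = (R−d)/(u−d) = 0.4889.
At expiry t=1: V(1,0)=0.0000, V(1,1)=14.9900
Node (0,0) S=112.0000: V=(p*·14.9900+(1−p*)·0.0000)/1.1=6.6622; Δ=(14.9900−0.0000)/(148.9600−98.5600)=0.2974; B=V−Δ·S=-26.6489
Check: Δ(0,0)·S0 + B(0,0) = 6.6622 = V0.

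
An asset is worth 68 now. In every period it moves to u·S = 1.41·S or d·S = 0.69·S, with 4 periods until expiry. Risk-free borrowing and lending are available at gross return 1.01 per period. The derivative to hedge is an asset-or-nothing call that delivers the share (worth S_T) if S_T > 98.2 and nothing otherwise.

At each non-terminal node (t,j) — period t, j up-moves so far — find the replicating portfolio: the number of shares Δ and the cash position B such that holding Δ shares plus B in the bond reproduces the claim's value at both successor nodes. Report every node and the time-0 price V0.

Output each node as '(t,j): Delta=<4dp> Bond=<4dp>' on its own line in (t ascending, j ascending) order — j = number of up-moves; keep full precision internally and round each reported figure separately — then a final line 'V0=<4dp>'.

No-arbitrage ⇒ martingale measure with p* = (R−d)/(u−d) = 0.4444.
Payoff layer (t=4): V(4,0)=0.0000, V(4,1)=0.0000, V(4,2)=0.0000, V(4,3)=131.5271, V(4,4)=268.7728
(3,0): S=22.3386. Δ = (V_up−V_dn)/(S_up−S_dn) = (0.0000−0.0000)/(31.4974−15.4136) = 0.0000. V = [p*·0.0000 + (1−p*)·0.0000]/1.01 = 0.0000. B = V − Δ·S = 0.0000.
(3,1): S=45.6485. Δ = (V_up−V_dn)/(S_up−S_dn) = (0.0000−0.0000)/(64.3643−31.4974) = 0.0000. V = [p*·0.0000 + (1−p*)·0.0000]/1.01 = 0.0000. B = V − Δ·S = 0.0000.
(3,2): S=93.2817. Δ = (V_up−V_dn)/(S_up−S_dn) = (131.5271−0.0000)/(131.5271−64.3643) = 1.9583. V = [p*·131.5271 + (1−p*)·0.0000]/1.01 = 57.8777. B = V − Δ·S = -124.7988.
(3,3): S=190.6190. Δ = (V_up−V_dn)/(S_up−S_dn) = (268.7728−131.5271)/(268.7728−131.5271) = 1.0000. V = [p*·268.7728 + (1−p*)·131.5271]/1.01 = 190.6190. B = V − Δ·S = 0.0000.
(2,0): S=32.3748. Δ = (V_up−V_dn)/(S_up−S_dn) = (0.0000−0.0000)/(45.6485−22.3386) = 0.0000. V = [p*·0.0000 + (1−p*)·0.0000]/1.01 = 0.0000. B = V − Δ·S = 0.0000.
(2,1): S=66.1572. Δ = (V_up−V_dn)/(S_up−S_dn) = (57.8777−0.0000)/(93.2817−45.6485) = 1.2151. V = [p*·57.8777 + (1−p*)·0.0000]/1.01 = 25.4687. B = V − Δ·S = -54.9170.
(2,2): S=135.1908. Δ = (V_up−V_dn)/(S_up−S_dn) = (190.6190−57.8777)/(190.6190−93.2817) = 1.3637. V = [p*·190.6190 + (1−p*)·57.8777]/1.01 = 115.7167. B = V − Δ·S = -68.6462.
(1,0): S=46.9200. Δ = (V_up−V_dn)/(S_up−S_dn) = (25.4687−0.0000)/(66.1572−32.3748) = 0.7539. V = [p*·25.4687 + (1−p*)·0.0000]/1.01 = 11.2074. B = V − Δ·S = -24.1659.
(1,1): S=95.8800. Δ = (V_up−V_dn)/(S_up−S_dn) = (115.7167−25.4687)/(135.1908−66.1572) = 1.3073. V = [p*·115.7167 + (1−p*)·25.4687]/1.01 = 64.9296. B = V − Δ·S = -60.4147.
(0,0): S=68.0000. Δ = (V_up−V_dn)/(S_up−S_dn) = (64.9296−11.2074)/(95.8800−46.9200) = 1.0973. V = [p*·64.9296 + (1−p*)·11.2074]/1.01 = 34.7366. B = V − Δ·S = -39.8777.
Self-financing check: at every node Δ·S+B equals the discounted successor values.

(0,0): Delta=1.0973 Bond=-39.8777
(1,0): Delta=0.7539 Bond=-24.1659
(1,1): Delta=1.3073 Bond=-60.4147
(2,0): Delta=0.0000 Bond=0.0000
(2,1): Delta=1.2151 Bond=-54.9170
(2,2): Delta=1.3637 Bond=-68.6462
(3,0): Delta=0.0000 Bond=0.0000
(3,1): Delta=0.0000 Bond=0.0000
(3,2): Delta=1.9583 Bond=-124.7988
(3,3): Delta=1.0000 Bond=0.0000
V0=34.7366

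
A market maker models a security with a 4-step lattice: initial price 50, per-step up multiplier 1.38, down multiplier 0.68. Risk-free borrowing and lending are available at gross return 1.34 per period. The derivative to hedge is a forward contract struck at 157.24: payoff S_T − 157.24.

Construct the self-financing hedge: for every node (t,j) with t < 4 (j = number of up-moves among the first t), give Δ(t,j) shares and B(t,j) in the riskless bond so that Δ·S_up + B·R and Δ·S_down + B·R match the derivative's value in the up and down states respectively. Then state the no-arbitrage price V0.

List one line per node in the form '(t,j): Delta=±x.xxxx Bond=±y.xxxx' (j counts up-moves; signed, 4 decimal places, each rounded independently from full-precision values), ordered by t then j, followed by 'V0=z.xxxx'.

(0,0): Delta=1.0000 Bond=-48.7690
(1,0): Delta=1.0000 Bond=-65.3505
(1,1): Delta=1.0000 Bond=-65.3505
(2,0): Delta=1.0000 Bond=-87.5696
(2,1): Delta=1.0000 Bond=-87.5696
(2,2): Delta=1.0000 Bond=-87.5696
(3,0): Delta=1.0000 Bond=-117.3433
(3,1): Delta=1.0000 Bond=-117.3433
(3,2): Delta=1.0000 Bond=-117.3433
(3,3): Delta=1.0000 Bond=-117.3433
V0=1.2310

Under the risk-neutral measure, an up-move has probability p* = (R−d)/(u−d) = 0.9429 and values discount at R = 1.34.
Payoff layer (t=4): V(4,0)=-146.5493, V(4,1)=-135.5442, V(4,2)=-113.2103, V(4,3)=-67.8856, V(4,4)=24.0970
  t=3,j=0: stock 15.7216 → up 21.6958 (V=-135.5442), down 10.6907 (V=-146.5493). Price -101.6217; hedge Δ=1.0000, bond B=-117.3433.
  t=3,j=1: stock 31.9056 → up 44.0297 (V=-113.2103), down 21.6958 (V=-135.5442). Price -85.4377; hedge Δ=1.0000, bond B=-117.3433.
  t=3,j=2: stock 64.7496 → up 89.3544 (V=-67.8856), down 44.0297 (V=-113.2103). Price -52.5937; hedge Δ=1.0000, bond B=-117.3433.
  t=3,j=3: stock 131.4036 → up 181.3370 (V=24.0970), down 89.3544 (V=-67.8856). Price 14.0603; hedge Δ=1.0000, bond B=-117.3433.
  t=2,j=0: stock 23.1200 → up 31.9056 (V=-85.4377), down 15.7216 (V=-101.6217). Price -64.4496; hedge Δ=1.0000, bond B=-87.5696.
  t=2,j=1: stock 46.9200 → up 64.7496 (V=-52.5937), down 31.9056 (V=-85.4377). Price -40.6496; hedge Δ=1.0000, bond B=-87.5696.
  t=2,j=2: stock 95.2200 → up 131.4036 (V=14.0603), down 64.7496 (V=-52.5937). Price 7.6504; hedge Δ=1.0000, bond B=-87.5696.
  t=1,j=0: stock 34.0000 → up 46.9200 (V=-40.6496), down 23.1200 (V=-64.4496). Price -31.3505; hedge Δ=1.0000, bond B=-65.3505.
  t=1,j=1: stock 69.0000 → up 95.2200 (V=7.6504), down 46.9200 (V=-40.6496). Price 3.6495; hedge Δ=1.0000, bond B=-65.3505.
  t=0,j=0: stock 50.0000 → up 69.0000 (V=3.6495), down 34.0000 (V=-31.3505). Price 1.2310; hedge Δ=1.0000, bond B=-48.7690.
Each (Δ,B) replicates both successor values, so the strategy is self-financing and V0 is arbitrage-free.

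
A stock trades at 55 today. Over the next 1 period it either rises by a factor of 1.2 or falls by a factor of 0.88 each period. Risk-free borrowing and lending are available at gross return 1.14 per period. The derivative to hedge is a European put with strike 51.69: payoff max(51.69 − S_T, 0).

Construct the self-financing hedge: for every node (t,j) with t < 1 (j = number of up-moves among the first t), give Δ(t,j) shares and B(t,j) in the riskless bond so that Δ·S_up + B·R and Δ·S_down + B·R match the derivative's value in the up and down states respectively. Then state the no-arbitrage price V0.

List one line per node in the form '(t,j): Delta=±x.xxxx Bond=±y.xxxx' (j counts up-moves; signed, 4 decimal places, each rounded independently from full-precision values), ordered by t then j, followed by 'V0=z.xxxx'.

(0,0): Delta=-0.1869 Bond=10.8224
V0=0.5411

Risk-neutral probability p* = (R−d)/(u−d) = (1.14−0.88)/(1.2−0.88) = 0.8125.
Payoff layer (t=1): V(1,0)=3.2900, V(1,1)=0.0000
Node (0,0) S=55.0000: V=(p*·0.0000+(1−p*)·3.2900)/1.14=0.5411; Δ=(0.0000−3.2900)/(66.0000−48.4000)=-0.1869; B=V−Δ·S=10.8224
Self-financing check: at every node Δ·S+B equals the discounted successor values.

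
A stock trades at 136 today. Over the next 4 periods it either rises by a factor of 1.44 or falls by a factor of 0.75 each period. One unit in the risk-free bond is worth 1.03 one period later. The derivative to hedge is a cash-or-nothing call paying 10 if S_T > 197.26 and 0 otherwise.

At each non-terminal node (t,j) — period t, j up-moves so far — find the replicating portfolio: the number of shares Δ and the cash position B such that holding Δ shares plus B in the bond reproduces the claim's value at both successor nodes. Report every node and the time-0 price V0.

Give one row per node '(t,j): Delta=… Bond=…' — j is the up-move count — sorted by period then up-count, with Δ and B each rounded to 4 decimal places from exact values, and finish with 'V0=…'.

Since d<R<u, set p* = (R−d)/(u−d) = 0.4058; price each node as the discounted p*-expectation of its children.
At expiry t=4: V(4,0)=0.0000, V(4,1)=0.0000, V(4,2)=0.0000, V(4,3)=10.0000, V(4,4)=10.0000
(3,0): S=57.3750. Δ = (V_up−V_dn)/(S_up−S_dn) = (0.0000−0.0000)/(82.6200−43.0312) = 0.0000. V = [p*·0.0000 + (1−p*)·0.0000]/1.03 = 0.0000. B = V − Δ·S = 0.0000.
(3,1): S=110.1600. Δ = (V_up−V_dn)/(S_up−S_dn) = (0.0000−0.0000)/(158.6304−82.6200) = 0.0000. V = [p*·0.0000 + (1−p*)·0.0000]/1.03 = 0.0000. B = V − Δ·S = 0.0000.
(3,2): S=211.5072. Δ = (V_up−V_dn)/(S_up−S_dn) = (10.0000−0.0000)/(304.5704−158.6304) = 0.0685. V = [p*·10.0000 + (1−p*)·0.0000]/1.03 = 3.9398. B = V − Δ·S = -10.5530.
(3,3): S=406.0938. Δ = (V_up−V_dn)/(S_up−S_dn) = (10.0000−10.0000)/(584.7751−304.5704) = 0.0000. V = [p*·10.0000 + (1−p*)·10.0000]/1.03 = 9.7087. B = V − Δ·S = 9.7087.
(2,0): S=76.5000. Δ = (V_up−V_dn)/(S_up−S_dn) = (0.0000−0.0000)/(110.1600−57.3750) = 0.0000. V = [p*·0.0000 + (1−p*)·0.0000]/1.03 = 0.0000. B = V − Δ·S = 0.0000.
(2,1): S=146.8800. Δ = (V_up−V_dn)/(S_up−S_dn) = (3.9398−0.0000)/(211.5072−110.1600) = 0.0389. V = [p*·3.9398 + (1−p*)·0.0000]/1.03 = 1.5522. B = V − Δ·S = -4.1576.
(2,2): S=282.0096. Δ = (V_up−V_dn)/(S_up−S_dn) = (9.7087−3.9398)/(406.0938−211.5072) = 0.0296. V = [p*·9.7087 + (1−p*)·3.9398]/1.03 = 6.0979. B = V − Δ·S = -2.2629.
(1,0): S=102.0000. Δ = (V_up−V_dn)/(S_up−S_dn) = (1.5522−0.0000)/(146.8800−76.5000) = 0.0221. V = [p*·1.5522 + (1−p*)·0.0000]/1.03 = 0.6115. B = V − Δ·S = -1.6380.
(1,1): S=195.8400. Δ = (V_up−V_dn)/(S_up−S_dn) = (6.0979−1.5522)/(282.0096−146.8800) = 0.0336. V = [p*·6.0979 + (1−p*)·1.5522]/1.03 = 3.2979. B = V − Δ·S = -3.2901.
(0,0): S=136.0000. Δ = (V_up−V_dn)/(S_up−S_dn) = (3.2979−0.6115)/(195.8400−102.0000) = 0.0286. V = [p*·3.2979 + (1−p*)·0.6115]/1.03 = 1.6521. B = V − Δ·S = -2.2412.
The time-0 hedge costs 1.6521, which is the no-arbitrage price.

(0,0): Delta=0.0286 Bond=-2.2412
(1,0): Delta=0.0221 Bond=-1.6380
(1,1): Delta=0.0336 Bond=-3.2901
(2,0): Delta=0.0000 Bond=0.0000
(2,1): Delta=0.0389 Bond=-4.1576
(2,2): Delta=0.0296 Bond=-2.2629
(3,0): Delta=0.0000 Bond=0.0000
(3,1): Delta=0.0000 Bond=0.0000
(3,2): Delta=0.0685 Bond=-10.5530
(3,3): Delta=0.0000 Bond=9.7087
V0=1.6521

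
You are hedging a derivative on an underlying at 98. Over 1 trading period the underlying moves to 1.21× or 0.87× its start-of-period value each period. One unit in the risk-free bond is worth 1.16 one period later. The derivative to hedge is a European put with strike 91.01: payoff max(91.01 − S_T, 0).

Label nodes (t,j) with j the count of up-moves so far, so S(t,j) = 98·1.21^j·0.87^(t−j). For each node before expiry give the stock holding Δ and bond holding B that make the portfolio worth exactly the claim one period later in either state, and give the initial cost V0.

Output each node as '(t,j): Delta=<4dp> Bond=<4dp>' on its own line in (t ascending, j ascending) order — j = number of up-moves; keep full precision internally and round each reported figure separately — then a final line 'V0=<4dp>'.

(0,0): Delta=-0.1726 Bond=17.6407
V0=0.7290

No-arbitrage ⇒ martingale measure with p* = (R−d)/(u−d) = 0.8529.
Terminal payoffs: V(1,0)=5.7500, V(1,1)=0.0000
Node (0,0) S=98.0000: V=(p*·0.0000+(1−p*)·5.7500)/1.16=0.7290; Δ=(0.0000−5.7500)/(118.5800−85.2600)=-0.1726; B=V−Δ·S=17.6407
The time-0 hedge costs 0.7290, which is the no-arbitrage price.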